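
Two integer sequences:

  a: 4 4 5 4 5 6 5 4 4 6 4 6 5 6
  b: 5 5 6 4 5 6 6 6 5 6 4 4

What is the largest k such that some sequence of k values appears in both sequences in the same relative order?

Taking 5 at a[3]=b[2] → 4 at a[4]=b[4] → 5 at a[5]=b[5] → 6 at a[6]=b[6] → 6 at a[10]=b[7] → 6 at a[12]=b[8] → 5 at a[13]=b[9] → 6 at a[14]=b[10] gives a common subsequence of length 8. Since dp[14][12] = 8, nothing longer is possible.

8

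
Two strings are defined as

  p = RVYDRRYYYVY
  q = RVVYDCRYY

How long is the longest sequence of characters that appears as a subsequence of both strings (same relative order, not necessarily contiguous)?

Taking R [1,1]; then V [2,3]; then Y [3,4]; then D [4,5]; then R [6,7]; then Y [9,8]; then Y [11,9] gives a common subsequence of length 7. dp[11][9] = 7 confirms this is the maximum.

7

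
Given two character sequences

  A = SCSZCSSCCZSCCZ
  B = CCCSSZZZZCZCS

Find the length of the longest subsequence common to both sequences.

One common subsequence of length 7: C [2,2], then C [5,3], then S [6,4], then S [7,5], then C [8,10], then C [9,12], then S [11,13]. dp[14][13] = 7 confirms this is the maximum.

7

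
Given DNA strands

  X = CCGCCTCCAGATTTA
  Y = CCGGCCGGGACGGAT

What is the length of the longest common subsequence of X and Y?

Match C [1,1], C [2,2], G [3,4], C [4,5], C [5,6], C [7,11], G [10,13], A [11,14], T [14,15] — 9 bases in the same relative order in both. Since dp[15][15] = 9, nothing longer is possible.

9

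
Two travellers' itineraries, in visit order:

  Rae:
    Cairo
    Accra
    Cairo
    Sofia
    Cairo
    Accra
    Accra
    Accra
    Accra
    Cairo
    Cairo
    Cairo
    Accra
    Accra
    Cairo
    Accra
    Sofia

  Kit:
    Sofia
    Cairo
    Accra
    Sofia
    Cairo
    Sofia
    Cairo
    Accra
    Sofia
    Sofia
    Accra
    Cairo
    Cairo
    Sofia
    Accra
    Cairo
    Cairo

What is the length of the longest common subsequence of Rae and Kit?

11

One common subsequence of length 11: Cairo [1,2] → Accra [2,3] → Cairo [3,5] → Sofia [4,6] → Cairo [5,7] → Accra [6,8] → Accra [9,11] → Cairo [10,12] → Cairo [11,13] → Cairo [12,16] → Cairo [15,17]. The LCS DP gives dp[17][17] = 11, so this is optimal.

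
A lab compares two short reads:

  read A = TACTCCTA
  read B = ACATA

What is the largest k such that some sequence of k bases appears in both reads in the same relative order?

Pick A at read A[2]=read B[1]; then C at read A[3]=read B[2]; then T at read A[7]=read B[4]; then A at read A[8]=read B[5]; all 4 bases appear in both, in order, and the DP table's final entry dp[8][5] is also 4, so no common subsequence is longer.

4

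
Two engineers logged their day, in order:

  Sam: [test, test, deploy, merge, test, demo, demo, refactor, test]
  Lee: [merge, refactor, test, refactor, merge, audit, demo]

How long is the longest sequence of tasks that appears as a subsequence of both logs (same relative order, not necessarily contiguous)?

Match test (Sam #1, Lee #3) → merge (Sam #4, Lee #5) → demo (Sam #7, Lee #7) — 3 tasks in the same relative order in both, and the DP table's final entry dp[9][7] is also 3, so no common subsequence is longer.

3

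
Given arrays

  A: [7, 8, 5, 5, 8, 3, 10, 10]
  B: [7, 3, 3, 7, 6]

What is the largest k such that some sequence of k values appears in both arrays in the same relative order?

2

Let dp[i][j] be the LCS length of the first i values of A and the first j values of B. dp[i][j] = dp[i-1][j-1]+1 when the i-th and j-th values match, else max(dp[i-1][j], dp[i][j-1]).
    ·  7  3  3  7  6
 ·  0  0  0  0  0  0
 7  0  1  1  1  1  1
 8  0  1  1  1  1  1
 5  0  1  1  1  1  1
 5  0  1  1  1  1  1
 8  0  1  1  1  1  1
 3  0  1  2  2  2  2
10  0  1  2  2  2  2
10  0  1  2  2  2  2
dp[8][5] = 2. One LCS (by backtracking along matches): 7, 3.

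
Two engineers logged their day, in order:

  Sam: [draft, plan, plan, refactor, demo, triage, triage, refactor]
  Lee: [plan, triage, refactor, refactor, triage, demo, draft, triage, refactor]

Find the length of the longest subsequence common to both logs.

Taking plan (Sam #2, Lee #1) → refactor (Sam #4, Lee #4) → demo (Sam #5, Lee #6) → triage (Sam #7, Lee #8) → refactor (Sam #8, Lee #9) gives a common subsequence of length 5, and the DP table's final entry dp[8][9] is also 5, so no common subsequence is longer.

5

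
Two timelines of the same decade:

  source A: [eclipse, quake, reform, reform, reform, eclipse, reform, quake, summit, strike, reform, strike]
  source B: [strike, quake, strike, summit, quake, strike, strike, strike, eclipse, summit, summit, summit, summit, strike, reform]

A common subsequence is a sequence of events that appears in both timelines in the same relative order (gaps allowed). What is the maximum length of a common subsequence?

5

Pick quake [2,5]; then eclipse [6,9]; then summit [9,13]; then strike [10,14]; then reform [11,15]; all 5 events appear in both, in order, and the DP table's final entry dp[12][15] is also 5, so no common subsequence is longer.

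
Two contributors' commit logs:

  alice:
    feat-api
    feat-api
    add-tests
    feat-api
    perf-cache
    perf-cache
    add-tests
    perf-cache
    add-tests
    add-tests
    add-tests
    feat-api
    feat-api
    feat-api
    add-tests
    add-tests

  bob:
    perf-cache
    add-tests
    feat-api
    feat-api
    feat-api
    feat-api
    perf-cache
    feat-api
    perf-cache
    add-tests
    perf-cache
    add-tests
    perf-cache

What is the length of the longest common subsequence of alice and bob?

8

Match feat-api [1,4], feat-api [2,5], feat-api [4,6], perf-cache [5,7], perf-cache [6,9], add-tests [7,10], perf-cache [8,11], add-tests [9,12] — 8 commits in the same relative order in both. dp[16][13] = 8 confirms this is the maximum.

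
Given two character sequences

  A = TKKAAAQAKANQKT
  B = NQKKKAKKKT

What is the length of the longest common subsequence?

Let dp[i][j] be the LCS length of the first i characters of A and the first j characters of B. dp[i][j] = dp[i-1][j-1]+1 when the i-th and j-th characters match, else max(dp[i-1][j], dp[i][j-1]).
    ·  N  Q  K  K  K  A  K  K  K  T
 ·  0  0  0  0  0  0  0  0  0  0  0
 T  0  0  0  0  0  0  0  0  0  0  1
 K  0  0  0  1  1  1  1  1  1  1  1
 K  0  0  0  1  2  2  2  2  2  2  2
 A  0  0  0  1  2  2  3  3  3  3  3
 A  0  0  0  1  2  2  3  3  3  3  3
 A  0  0  0  1  2  2  3  3  3  3  3
 Q  0  0  1  1  2  2  3  3  3  3  3
 A  0  0  1  1  2  2  3  3  3  3  3
 K  0  0  1  2  2  3  3  4  4  4  4
 A  0  0  1  2  2  3  4  4  4  4  4
 N  0  1  1  2  2  3  4  4  4  4  4
 Q  0  1  2  2  2  3  4  4  4  4  4
 K  0  1  2  3  3  3  4  5  5  5  5
 T  0  1  2  3  3  3  4  5  5  5  6
dp[14][10] = 6. One LCS (by backtracking along matches): KKAKKT.

6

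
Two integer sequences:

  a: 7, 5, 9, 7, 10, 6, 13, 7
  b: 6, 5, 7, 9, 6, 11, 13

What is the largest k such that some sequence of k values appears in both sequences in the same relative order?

One common subsequence of length 4: 7 [1,3]; then 9 [3,4]; then 6 [6,5]; then 13 [7,7]. Since dp[8][7] = 4, nothing longer is possible.

4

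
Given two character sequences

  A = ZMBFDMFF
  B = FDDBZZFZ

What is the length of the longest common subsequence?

Match F (A #4, B #1) → D (A #5, B #3) → F (A #7, B #7) — 3 characters in the same relative order in both, and the DP table's final entry dp[8][8] is also 3, so no common subsequence is longer.

3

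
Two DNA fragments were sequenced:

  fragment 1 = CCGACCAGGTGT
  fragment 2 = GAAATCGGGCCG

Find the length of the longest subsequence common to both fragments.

6

One common subsequence of length 6: G (fragment 1 #3, fragment 2 #1), A (fragment 1 #4, fragment 2 #4), C (fragment 1 #5, fragment 2 #6), G (fragment 1 #8, fragment 2 #8), G (fragment 1 #9, fragment 2 #9), G (fragment 1 #11, fragment 2 #12), and the DP table's final entry dp[12][12] is also 6, so no common subsequence is longer.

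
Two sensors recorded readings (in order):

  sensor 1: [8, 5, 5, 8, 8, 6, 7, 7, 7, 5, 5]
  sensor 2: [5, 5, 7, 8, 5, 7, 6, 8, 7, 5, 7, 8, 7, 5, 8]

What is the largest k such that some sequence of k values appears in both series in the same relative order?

8

Match 5 (sensor 1 #2, sensor 2 #1) → 5 (sensor 1 #3, sensor 2 #2) → 8 (sensor 1 #4, sensor 2 #4) → 8 (sensor 1 #5, sensor 2 #8) → 7 (sensor 1 #7, sensor 2 #9) → 7 (sensor 1 #8, sensor 2 #11) → 7 (sensor 1 #9, sensor 2 #13) → 5 (sensor 1 #10, sensor 2 #14) — 8 values in the same relative order in both, and the DP table's final entry dp[11][15] is also 8, so no common subsequence is longer.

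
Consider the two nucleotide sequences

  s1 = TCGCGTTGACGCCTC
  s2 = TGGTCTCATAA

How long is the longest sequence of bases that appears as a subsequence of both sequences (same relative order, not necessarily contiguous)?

Match T (s1 #1, s2 #1), then G (s1 #3, s2 #2), then G (s1 #5, s2 #3), then T (s1 #6, s2 #4), then T (s1 #7, s2 #6), then A (s1 #9, s2 #8), then T (s1 #14, s2 #9) — 7 bases in the same relative order in both. Since dp[15][11] = 7, nothing longer is possible.

7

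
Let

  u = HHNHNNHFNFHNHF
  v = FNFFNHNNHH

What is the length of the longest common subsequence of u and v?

6

One common subsequence of length 6: N (u #3, v #5); then H (u #4, v #6); then N (u #6, v #7); then N (u #9, v #8); then H (u #11, v #9); then H (u #13, v #10). Since dp[14][10] = 6, nothing longer is possible.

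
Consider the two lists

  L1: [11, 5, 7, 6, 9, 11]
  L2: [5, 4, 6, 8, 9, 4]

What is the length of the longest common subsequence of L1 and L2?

Pick 5 (L1 #2, L2 #1), then 6 (L1 #4, L2 #3), then 9 (L1 #5, L2 #5); all 3 values appear in both, in order. Since dp[6][6] = 3, nothing longer is possible.

3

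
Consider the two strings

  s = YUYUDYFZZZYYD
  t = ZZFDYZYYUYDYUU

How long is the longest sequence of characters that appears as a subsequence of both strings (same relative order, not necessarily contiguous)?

6

Pick D [5,4]; then Y [6,5]; then Z [8,6]; then Y [11,8]; then Y [12,10]; then D [13,11]; all 6 characters appear in both, in order. Since dp[13][14] = 6, nothing longer is possible.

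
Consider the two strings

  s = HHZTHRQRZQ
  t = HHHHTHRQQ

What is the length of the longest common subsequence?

7

Let dp[i][j] be the LCS length of the first i characters of s and the first j characters of t. dp[i][j] = dp[i-1][j-1]+1 when the i-th and j-th characters match, else max(dp[i-1][j], dp[i][j-1]).
    ·  H  H  H  H  T  H  R  Q  Q
 ·  0  0  0  0  0  0  0  0  0  0
 H  0  1  1  1  1  1  1  1  1  1
 H  0  1  2  2  2  2  2  2  2  2
 Z  0  1  2  2  2  2  2  2  2  2
 T  0  1  2  2  2  3  3  3  3  3
 H  0  1  2  3  3  3  4  4  4  4
 R  0  1  2  3  3  3  4  5  5  5
 Q  0  1  2  3  3  3  4  5  6  6
 R  0  1  2  3  3  3  4  5  6  6
 Z  0  1  2  3  3  3  4  5  6  6
 Q  0  1  2  3  3  3  4  5  6  7
dp[10][9] = 7. One LCS (by backtracking along matches): HHTHRQQ.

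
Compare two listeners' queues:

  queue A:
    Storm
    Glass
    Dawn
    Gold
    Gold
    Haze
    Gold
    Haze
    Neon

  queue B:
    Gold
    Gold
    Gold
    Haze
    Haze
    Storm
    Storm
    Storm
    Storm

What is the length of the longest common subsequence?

Pick Gold (queue A #4, queue B #2) → Gold (queue A #5, queue B #3) → Haze (queue A #6, queue B #4) → Haze (queue A #8, queue B #5); all 4 songs appear in both, in order. The LCS DP gives dp[9][9] = 4, so this is optimal.

4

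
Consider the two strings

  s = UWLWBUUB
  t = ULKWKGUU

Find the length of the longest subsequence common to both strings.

Pick U (s #1, t #1), L (s #3, t #2), W (s #4, t #4), U (s #6, t #7), U (s #7, t #8); all 5 characters appear in both, in order. Since dp[8][8] = 5, nothing longer is possible.

5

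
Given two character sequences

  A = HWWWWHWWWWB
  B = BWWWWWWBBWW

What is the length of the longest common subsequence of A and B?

Let dp[i][j] be the LCS length of the first i characters of A and the first j characters of B. dp[i][j] = dp[i-1][j-1]+1 when the i-th and j-th characters match, else max(dp[i-1][j], dp[i][j-1]).
    ·  B  W  W  W  W  W  W  B  B  W  W
 ·  0  0  0  0  0  0  0  0  0  0  0  0
 H  0  0  0  0  0  0  0  0  0  0  0  0
 W  0  0  1  1  1  1  1  1  1  1  1  1
 W  0  0  1  2  2  2  2  2  2  2  2  2
 W  0  0  1  2  3  3  3  3  3  3  3  3
 W  0  0  1  2  3  4  4  4  4  4  4  4
 H  0  0  1  2  3  4  4  4  4  4  4  4
 W  0  0  1  2  3  4  5  5  5  5  5  5
 W  0  0  1  2  3  4  5  6  6  6  6  6
 W  0  0  1  2  3  4  5  6  6  6  7  7
 W  0  0  1  2  3  4  5  6  6  6  7  8
 B  0  1  1  2  3  4  5  6  7  7  7  8
dp[11][11] = 8. One LCS (by backtracking along matches): WWWWWWWW.

8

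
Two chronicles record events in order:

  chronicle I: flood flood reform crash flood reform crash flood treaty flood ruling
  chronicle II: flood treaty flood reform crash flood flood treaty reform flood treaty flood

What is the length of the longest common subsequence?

Taking flood at chronicle I[1]=chronicle II[1], then flood at chronicle I[2]=chronicle II[3], then reform at chronicle I[3]=chronicle II[4], then crash at chronicle I[4]=chronicle II[5], then flood at chronicle I[5]=chronicle II[7], then reform at chronicle I[6]=chronicle II[9], then flood at chronicle I[8]=chronicle II[10], then treaty at chronicle I[9]=chronicle II[11], then flood at chronicle I[10]=chronicle II[12] gives a common subsequence of length 9. Since dp[11][12] = 9, nothing longer is possible.

9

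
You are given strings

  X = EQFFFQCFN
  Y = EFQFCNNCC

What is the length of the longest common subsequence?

Taking E (X #1, Y #1), Q (X #2, Y #3), F (X #5, Y #4), C (X #7, Y #5), N (X #9, Y #7) gives a common subsequence of length 5, and the DP table's final entry dp[9][9] is also 5, so no common subsequence is longer.

5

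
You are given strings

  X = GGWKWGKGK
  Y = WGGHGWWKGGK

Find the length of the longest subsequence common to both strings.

7

Pick G at X[1]=Y[3] → G at X[2]=Y[5] → W at X[3]=Y[7] → K at X[4]=Y[8] → G at X[6]=Y[9] → G at X[8]=Y[10] → K at X[9]=Y[11]; all 7 characters appear in both, in order, and the DP table's final entry dp[9][11] is also 7, so no common subsequence is longer.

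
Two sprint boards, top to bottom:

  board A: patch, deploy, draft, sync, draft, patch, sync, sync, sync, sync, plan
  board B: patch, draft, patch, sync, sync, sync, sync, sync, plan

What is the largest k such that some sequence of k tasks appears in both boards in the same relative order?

Taking patch [1,1], then draft [3,2], then sync [4,4], then sync [7,5], then sync [8,6], then sync [9,7], then sync [10,8], then plan [11,9] gives a common subsequence of length 8, and the DP table's final entry dp[11][9] is also 8, so no common subsequence is longer.

8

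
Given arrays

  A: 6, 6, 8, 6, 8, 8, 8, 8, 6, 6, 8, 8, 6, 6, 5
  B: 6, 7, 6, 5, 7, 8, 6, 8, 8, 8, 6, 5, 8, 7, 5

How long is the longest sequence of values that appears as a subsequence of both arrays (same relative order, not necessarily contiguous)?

10

Pick 6 at A[1]=B[1] → 6 at A[2]=B[3] → 8 at A[3]=B[6] → 6 at A[4]=B[7] → 8 at A[6]=B[8] → 8 at A[7]=B[9] → 8 at A[8]=B[10] → 6 at A[9]=B[11] → 8 at A[11]=B[13] → 5 at A[15]=B[15]; all 10 values appear in both, in order. Since dp[15][15] = 10, nothing longer is possible.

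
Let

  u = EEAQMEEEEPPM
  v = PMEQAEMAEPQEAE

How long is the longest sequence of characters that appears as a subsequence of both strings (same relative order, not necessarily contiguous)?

6

Match E at u[1]=v[3], then E at u[2]=v[6], then A at u[3]=v[8], then Q at u[4]=v[11], then E at u[6]=v[12], then E at u[9]=v[14] — 6 characters in the same relative order in both. Since dp[12][14] = 6, nothing longer is possible.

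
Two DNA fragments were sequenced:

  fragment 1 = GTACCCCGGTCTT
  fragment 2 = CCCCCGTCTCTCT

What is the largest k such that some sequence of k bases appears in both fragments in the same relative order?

Pick C [4,2]; then C [5,3]; then C [6,4]; then C [7,5]; then G [8,6]; then T [10,9]; then C [11,10]; then T [12,11]; then T [13,13]; all 9 bases appear in both, in order. Since dp[13][13] = 9, nothing longer is possible.

9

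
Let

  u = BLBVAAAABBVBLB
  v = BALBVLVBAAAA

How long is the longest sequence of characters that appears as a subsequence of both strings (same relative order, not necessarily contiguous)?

Match B [1,1]; then L [2,3]; then B [3,4]; then V [4,7]; then A [5,9]; then A [6,10]; then A [7,11]; then A [8,12] — 8 characters in the same relative order in both. The LCS DP gives dp[14][12] = 8, so this is optimal.

8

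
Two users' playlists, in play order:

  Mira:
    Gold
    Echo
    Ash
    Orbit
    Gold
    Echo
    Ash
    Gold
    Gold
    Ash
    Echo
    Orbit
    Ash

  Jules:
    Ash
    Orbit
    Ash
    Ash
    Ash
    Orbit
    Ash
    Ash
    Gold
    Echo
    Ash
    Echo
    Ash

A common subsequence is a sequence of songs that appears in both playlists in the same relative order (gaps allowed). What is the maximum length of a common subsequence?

One common subsequence of length 7: Ash [3,5], Orbit [4,6], Gold [5,9], Echo [6,10], Ash [10,11], Echo [11,12], Ash [13,13]. Since dp[13][13] = 7, nothing longer is possible.

7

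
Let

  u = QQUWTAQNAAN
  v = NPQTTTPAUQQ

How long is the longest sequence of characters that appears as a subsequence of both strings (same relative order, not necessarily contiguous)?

Let dp[i][j] be the LCS length of the first i characters of u and the first j characters of v. dp[i][j] = dp[i-1][j-1]+1 when the i-th and j-th characters match, else max(dp[i-1][j], dp[i][j-1]).
    ·  N  P  Q  T  T  T  P  A  U  Q  Q
 ·  0  0  0  0  0  0  0  0  0  0  0  0
 Q  0  0  0  1  1  1  1  1  1  1  1  1
 Q  0  0  0  1  1  1  1  1  1  1  2  2
 U  0  0  0  1  1  1  1  1  1  2  2  2
 W  0  0  0  1  1  1  1  1  1  2  2  2
 T  0  0  0  1  2  2  2  2  2  2  2  2
 A  0  0  0  1  2  2  2  2  3  3  3  3
 Q  0  0  0  1  2  2  2  2  3  3  4  4
 N  0  1  1  1  2  2  2  2  3  3  4  4
 A  0  1  1  1  2  2  2  2  3  3  4  4
 A  0  1  1  1  2  2  2  2  3  3  4  4
 N  0  1  1  1  2  2  2  2  3  3  4  4
dp[11][11] = 4. One LCS (by backtracking along matches): QTAQ.

4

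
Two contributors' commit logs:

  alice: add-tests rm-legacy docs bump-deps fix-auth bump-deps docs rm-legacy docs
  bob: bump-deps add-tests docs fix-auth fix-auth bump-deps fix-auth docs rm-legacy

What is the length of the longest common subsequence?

Match add-tests (alice #1, bob #2) → docs (alice #3, bob #3) → bump-deps (alice #4, bob #6) → fix-auth (alice #5, bob #7) → docs (alice #7, bob #8) → rm-legacy (alice #8, bob #9) — 6 commits in the same relative order in both. The LCS DP gives dp[9][9] = 6, so this is optimal.

6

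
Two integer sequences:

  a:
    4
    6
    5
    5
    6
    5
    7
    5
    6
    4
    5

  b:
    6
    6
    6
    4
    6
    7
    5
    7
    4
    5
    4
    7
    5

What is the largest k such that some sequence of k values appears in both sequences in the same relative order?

Let dp[i][j] be the LCS length of the first i values of a and the first j values of b. dp[i][j] = dp[i-1][j-1]+1 when the i-th and j-th values match, else max(dp[i-1][j], dp[i][j-1]).
    ·  6  6  6  4  6  7  5  7  4  5  4  7  5
 ·  0  0  0  0  0  0  0  0  0  0  0  0  0  0
 4  0  0  0  0  1  1  1  1  1  1  1  1  1  1
 6  0  1  1  1  1  2  2  2  2  2  2  2  2  2
 5  0  1  1  1  1  2  2  3  3  3  3  3  3  3
 5  0  1  1  1  1  2  2  3  3  3  4  4  4  4
 6  0  1  2  2  2  2  2  3  3  3  4  4  4  4
 5  0  1  2  2  2  2  2  3  3  3  4  4  4  5
 7  0  1  2  2  2  2  3  3  4  4  4  4  5  5
 5  0  1  2  2  2  2  3  4  4  4  5  5  5  6
 6  0  1  2  3  3  3  3  4  4  4  5  5  5  6
 4  0  1  2  3  4  4  4  4  4  5  5  6  6  6
 5  0  1  2  3  4  4  4  5  5  5  6  6  6  7
dp[11][13] = 7. One LCS (by backtracking along matches): 4, 6, 5, 7, 5, 4, 5.

7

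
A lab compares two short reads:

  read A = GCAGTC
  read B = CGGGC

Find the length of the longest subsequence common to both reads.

3

Match G (read A #1, read B #3), G (read A #4, read B #4), C (read A #6, read B #5) — 3 bases in the same relative order in both. dp[6][5] = 3 confirms this is the maximum.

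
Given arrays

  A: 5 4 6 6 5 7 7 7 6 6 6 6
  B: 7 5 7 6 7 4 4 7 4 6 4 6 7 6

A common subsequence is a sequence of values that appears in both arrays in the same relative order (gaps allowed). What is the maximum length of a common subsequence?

7

Taking 5 at A[1]=B[2], 6 at A[4]=B[4], 7 at A[6]=B[5], 7 at A[7]=B[8], 6 at A[9]=B[10], 6 at A[10]=B[12], 6 at A[12]=B[14] gives a common subsequence of length 7. dp[12][14] = 7 confirms this is the maximum.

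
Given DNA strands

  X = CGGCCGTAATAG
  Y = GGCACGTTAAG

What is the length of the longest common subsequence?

Let dp[i][j] be the LCS length of the first i bases of X and the first j bases of Y. dp[i][j] = dp[i-1][j-1]+1 when the i-th and j-th bases match, else max(dp[i-1][j], dp[i][j-1]).
    ·  G  G  C  A  C  G  T  T  A  A  G
 ·  0  0  0  0  0  0  0  0  0  0  0  0
 C  0  0  0  1  1  1  1  1  1  1  1  1
 G  0  1  1  1  1  1  2  2  2  2  2  2
 G  0  1  2  2  2  2  2  2  2  2  2  3
 C  0  1  2  3  3  3  3  3  3  3  3  3
 C  0  1  2  3  3  4  4  4  4  4  4  4
 G  0  1  2  3  3  4  5  5  5  5  5  5
 T  0  1  2  3  3  4  5  6  6  6  6  6
 A  0  1  2  3  4  4  5  6  6  7  7  7
 A  0  1  2  3  4  4  5  6  6  7  8  8
 T  0  1  2  3  4  4  5  6  7  7  8  8
 A  0  1  2  3  4  4  5  6  7  8  8  8
 G  0  1  2  3  4  4  5  6  7  8  8  9
dp[12][11] = 9. One LCS (by backtracking along matches): GGCCGTAAG.

9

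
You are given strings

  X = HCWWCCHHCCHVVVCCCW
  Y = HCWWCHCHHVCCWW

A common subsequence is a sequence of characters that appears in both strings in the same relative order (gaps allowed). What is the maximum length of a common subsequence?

12

One common subsequence of length 12: H at X[1]=Y[1], then C at X[2]=Y[2], then W at X[3]=Y[3], then W at X[4]=Y[4], then C at X[5]=Y[5], then C at X[6]=Y[7], then H at X[8]=Y[8], then H at X[11]=Y[9], then V at X[14]=Y[10], then C at X[15]=Y[11], then C at X[16]=Y[12], then W at X[18]=Y[14]. dp[18][14] = 12 confirms this is the maximum.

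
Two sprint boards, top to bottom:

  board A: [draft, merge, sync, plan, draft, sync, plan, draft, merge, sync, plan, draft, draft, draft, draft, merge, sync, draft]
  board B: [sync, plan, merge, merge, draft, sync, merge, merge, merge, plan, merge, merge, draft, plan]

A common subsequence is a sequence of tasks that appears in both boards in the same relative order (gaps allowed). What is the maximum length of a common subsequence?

Taking sync at board A[3]=board B[1] → plan at board A[4]=board B[2] → draft at board A[5]=board B[5] → sync at board A[6]=board B[6] → plan at board A[7]=board B[10] → merge at board A[9]=board B[11] → merge at board A[16]=board B[12] → draft at board A[18]=board B[13] gives a common subsequence of length 8. dp[18][14] = 8 confirms this is the maximum.

8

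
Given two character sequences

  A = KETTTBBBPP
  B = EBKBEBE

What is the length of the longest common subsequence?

4

Taking E at A[2]=B[1], then B at A[6]=B[2], then B at A[7]=B[4], then B at A[8]=B[6] gives a common subsequence of length 4, and the DP table's final entry dp[10][7] is also 4, so no common subsequence is longer.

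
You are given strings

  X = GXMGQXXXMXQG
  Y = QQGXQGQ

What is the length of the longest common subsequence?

4

Let dp[i][j] be the LCS length of the first i characters of X and the first j characters of Y. dp[i][j] = dp[i-1][j-1]+1 when the i-th and j-th characters match, else max(dp[i-1][j], dp[i][j-1]).
    ·  Q  Q  G  X  Q  G  Q
 ·  0  0  0  0  0  0  0  0
 G  0  0  0  1  1  1  1  1
 X  0  0  0  1  2  2  2  2
 M  0  0  0  1  2  2  2  2
 G  0  0  0  1  2  2  3  3
 Q  0  1  1  1  2  3  3  4
 X  0  1  1  1  2  3  3  4
 X  0  1  1  1  2  3  3  4
 X  0  1  1  1  2  3  3  4
 M  0  1  1  1  2  3  3  4
 X  0  1  1  1  2  3  3  4
 Q  0  1  2  2  2  3  3  4
 G  0  1  2  3  3  3  4  4
dp[12][7] = 4. One LCS (by backtracking along matches): GXGQ.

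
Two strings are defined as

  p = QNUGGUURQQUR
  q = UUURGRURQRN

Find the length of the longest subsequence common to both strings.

6

Let dp[i][j] be the LCS length of the first i characters of p and the first j characters of q. dp[i][j] = dp[i-1][j-1]+1 when the i-th and j-th characters match, else max(dp[i-1][j], dp[i][j-1]).
    ·  U  U  U  R  G  R  U  R  Q  R  N
 ·  0  0  0  0  0  0  0  0  0  0  0  0
 Q  0  0  0  0  0  0  0  0  0  1  1  1
 N  0  0  0  0  0  0  0  0  0  1  1  2
 U  0  1  1  1  1  1  1  1  1  1  1  2
 G  0  1  1  1  1  2  2  2  2  2  2  2
 G  0  1  1  1  1  2  2  2  2  2  2  2
 U  0  1  2  2  2  2  2  3  3  3  3  3
 U  0  1  2  3  3  3  3  3  3  3  3  3
 R  0  1  2  3  4  4  4  4  4  4  4  4
 Q  0  1  2  3  4  4  4  4  4  5  5  5
 Q  0  1  2  3  4  4  4  4  4  5  5  5
 U  0  1  2  3  4  4  4  5  5  5  5  5
 R  0  1  2  3  4  4  5  5  6  6  6  6
dp[12][11] = 6. One LCS (by backtracking along matches): UGURQR.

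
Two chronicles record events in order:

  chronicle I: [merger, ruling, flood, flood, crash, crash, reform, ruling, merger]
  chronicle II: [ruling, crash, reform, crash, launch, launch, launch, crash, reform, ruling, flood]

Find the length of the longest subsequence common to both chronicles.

5

One common subsequence of length 5: ruling [2,1] → crash [5,4] → crash [6,8] → reform [7,9] → ruling [8,10], and the DP table's final entry dp[9][11] is also 5, so no common subsequence is longer.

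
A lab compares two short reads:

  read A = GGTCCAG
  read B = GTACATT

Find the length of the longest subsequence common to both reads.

4

Let dp[i][j] be the LCS length of the first i bases of read A and the first j bases of read B. dp[i][j] = dp[i-1][j-1]+1 when the i-th and j-th bases match, else max(dp[i-1][j], dp[i][j-1]).
    ·  G  T  A  C  A  T  T
 ·  0  0  0  0  0  0  0  0
 G  0  1  1  1  1  1  1  1
 G  0  1  1  1  1  1  1  1
 T  0  1  2  2  2  2  2  2
 C  0  1  2  2  3  3  3  3
 C  0  1  2  2  3  3  3  3
 A  0  1  2  3  3  4  4  4
 G  0  1  2  3  3  4  4  4
dp[7][7] = 4. One LCS (by backtracking along matches): GTCA.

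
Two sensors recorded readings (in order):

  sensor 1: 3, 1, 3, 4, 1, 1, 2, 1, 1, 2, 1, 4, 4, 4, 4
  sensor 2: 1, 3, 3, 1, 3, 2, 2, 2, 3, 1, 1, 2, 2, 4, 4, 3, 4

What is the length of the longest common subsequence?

10

One common subsequence of length 10: 3 [1,3] → 1 [2,4] → 3 [3,9] → 1 [5,10] → 1 [6,11] → 2 [7,12] → 2 [10,13] → 4 [12,14] → 4 [13,15] → 4 [15,17]. Since dp[15][17] = 10, nothing longer is possible.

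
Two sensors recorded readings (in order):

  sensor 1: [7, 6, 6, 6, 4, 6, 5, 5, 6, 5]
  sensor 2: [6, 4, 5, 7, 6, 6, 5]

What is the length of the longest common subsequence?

Let dp[i][j] be the LCS length of the first i values of sensor 1 and the first j values of sensor 2. dp[i][j] = dp[i-1][j-1]+1 when the i-th and j-th values match, else max(dp[i-1][j], dp[i][j-1]).
    ·  6  4  5  7  6  6  5
 ·  0  0  0  0  0  0  0  0
 7  0  0  0  0  1  1  1  1
 6  0  1  1  1  1  2  2  2
 6  0  1  1  1  1  2  3  3
 6  0  1  1  1  1  2  3  3
 4  0  1  2  2  2  2  3  3
 6  0  1  2  2  2  3  3  3
 5  0  1  2  3  3  3  3  4
 5  0  1  2  3  3  3  3  4
 6  0  1  2  3  3  4  4  4
 5  0  1  2  3  3  4  4  5
dp[10][7] = 5. One LCS (by backtracking along matches): 6, 4, 6, 6, 5.

5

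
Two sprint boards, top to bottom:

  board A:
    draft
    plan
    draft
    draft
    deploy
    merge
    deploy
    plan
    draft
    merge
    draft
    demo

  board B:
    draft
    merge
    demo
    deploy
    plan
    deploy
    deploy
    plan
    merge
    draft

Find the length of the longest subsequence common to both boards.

7

Match draft (board A #1, board B #1) → plan (board A #2, board B #5) → deploy (board A #5, board B #6) → deploy (board A #7, board B #7) → plan (board A #8, board B #8) → merge (board A #10, board B #9) → draft (board A #11, board B #10) — 7 tasks in the same relative order in both. dp[12][10] = 7 confirms this is the maximum.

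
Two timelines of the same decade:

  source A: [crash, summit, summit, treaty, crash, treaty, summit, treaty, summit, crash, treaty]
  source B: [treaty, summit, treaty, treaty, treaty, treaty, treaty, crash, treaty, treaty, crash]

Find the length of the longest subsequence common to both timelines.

One common subsequence of length 6: summit [2,2] → treaty [4,7] → crash [5,8] → treaty [6,9] → treaty [8,10] → crash [10,11]. The LCS DP gives dp[11][11] = 6, so this is optimal.

6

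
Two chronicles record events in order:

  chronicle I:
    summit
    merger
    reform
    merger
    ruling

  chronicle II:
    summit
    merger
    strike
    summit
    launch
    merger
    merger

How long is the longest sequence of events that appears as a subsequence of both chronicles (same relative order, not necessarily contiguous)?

One common subsequence of length 3: summit [1,4] → merger [2,6] → merger [4,7]. Since dp[5][7] = 3, nothing longer is possible.

3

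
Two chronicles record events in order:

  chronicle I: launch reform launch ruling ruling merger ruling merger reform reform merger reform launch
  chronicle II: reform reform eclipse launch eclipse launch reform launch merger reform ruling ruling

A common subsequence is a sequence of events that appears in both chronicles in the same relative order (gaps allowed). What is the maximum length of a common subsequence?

5

Pick launch (chronicle I #1, chronicle II #6) → reform (chronicle I #2, chronicle II #7) → launch (chronicle I #3, chronicle II #8) → ruling (chronicle I #5, chronicle II #11) → ruling (chronicle I #7, chronicle II #12); all 5 events appear in both, in order. Since dp[13][12] = 5, nothing longer is possible.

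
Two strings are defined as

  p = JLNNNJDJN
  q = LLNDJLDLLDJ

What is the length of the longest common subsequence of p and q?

5

Pick L at p[2]=q[2]; then N at p[3]=q[3]; then J at p[6]=q[5]; then D at p[7]=q[10]; then J at p[8]=q[11]; all 5 characters appear in both, in order. Since dp[9][11] = 5, nothing longer is possible.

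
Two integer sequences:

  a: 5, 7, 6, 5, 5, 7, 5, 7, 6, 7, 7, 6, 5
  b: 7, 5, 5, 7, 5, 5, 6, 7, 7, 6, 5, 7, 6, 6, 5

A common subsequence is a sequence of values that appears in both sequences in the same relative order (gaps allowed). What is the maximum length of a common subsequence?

Taking 5 (a #1, b #3) → 7 (a #2, b #4) → 5 (a #4, b #5) → 5 (a #5, b #6) → 7 (a #6, b #9) → 5 (a #7, b #11) → 7 (a #8, b #12) → 6 (a #9, b #13) → 6 (a #12, b #14) → 5 (a #13, b #15) gives a common subsequence of length 10. dp[13][15] = 10 confirms this is the maximum.

10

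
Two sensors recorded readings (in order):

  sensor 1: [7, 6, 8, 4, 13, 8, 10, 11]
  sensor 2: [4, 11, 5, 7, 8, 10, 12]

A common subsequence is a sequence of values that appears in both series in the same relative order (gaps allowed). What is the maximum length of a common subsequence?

One common subsequence of length 3: 7 [1,4], then 8 [6,5], then 10 [7,6], and the DP table's final entry dp[8][7] is also 3, so no common subsequence is longer.

3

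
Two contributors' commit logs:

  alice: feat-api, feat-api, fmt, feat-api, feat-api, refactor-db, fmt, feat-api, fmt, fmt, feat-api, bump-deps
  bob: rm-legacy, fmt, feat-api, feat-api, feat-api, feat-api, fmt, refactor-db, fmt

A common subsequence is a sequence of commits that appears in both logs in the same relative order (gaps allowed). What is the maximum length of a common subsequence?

6

Pick feat-api [1,3], feat-api [2,4], feat-api [4,5], feat-api [5,6], refactor-db [6,8], fmt [10,9]; all 6 commits appear in both, in order, and the DP table's final entry dp[12][9] is also 6, so no common subsequence is longer.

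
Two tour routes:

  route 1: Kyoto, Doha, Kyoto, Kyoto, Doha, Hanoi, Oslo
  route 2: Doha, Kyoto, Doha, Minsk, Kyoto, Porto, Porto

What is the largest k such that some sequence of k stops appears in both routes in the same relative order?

3

Taking Kyoto (route 1 #1, route 2 #2), then Doha (route 1 #2, route 2 #3), then Kyoto (route 1 #3, route 2 #5) gives a common subsequence of length 3. Since dp[7][7] = 3, nothing longer is possible.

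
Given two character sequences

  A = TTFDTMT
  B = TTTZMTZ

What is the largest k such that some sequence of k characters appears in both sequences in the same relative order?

5

Let dp[i][j] be the LCS length of the first i characters of A and the first j characters of B. dp[i][j] = dp[i-1][j-1]+1 when the i-th and j-th characters match, else max(dp[i-1][j], dp[i][j-1]).
    ·  T  T  T  Z  M  T  Z
 ·  0  0  0  0  0  0  0  0
 T  0  1  1  1  1  1  1  1
 T  0  1  2  2  2  2  2  2
 F  0  1  2  2  2  2  2  2
 D  0  1  2  2  2  2  2  2
 T  0  1  2  3  3  3  3  3
 M  0  1  2  3  3  4  4  4
 T  0  1  2  3  3  4  5  5
dp[7][7] = 5. One LCS (by backtracking along matches): TTTMT.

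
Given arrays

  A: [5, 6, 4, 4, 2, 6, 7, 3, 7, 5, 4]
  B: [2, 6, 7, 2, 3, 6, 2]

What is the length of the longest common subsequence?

4

Let dp[i][j] be the LCS length of the first i values of A and the first j values of B. dp[i][j] = dp[i-1][j-1]+1 when the i-th and j-th values match, else max(dp[i-1][j], dp[i][j-1]).
    ·  2  6  7  2  3  6  2
 ·  0  0  0  0  0  0  0  0
 5  0  0  0  0  0  0  0  0
 6  0  0  1  1  1  1  1  1
 4  0  0  1  1  1  1  1  1
 4  0  0  1  1  1  1  1  1
 2  0  1  1  1  2  2  2  2
 6  0  1  2  2  2  2  3  3
 7  0  1  2  3  3  3  3  3
 3  0  1  2  3  3  4  4  4
 7  0  1  2  3  3  4  4  4
 5  0  1  2  3  3  4  4  4
 4  0  1  2  3  3  4  4  4
dp[11][7] = 4. One LCS (by backtracking along matches): 2, 6, 7, 3.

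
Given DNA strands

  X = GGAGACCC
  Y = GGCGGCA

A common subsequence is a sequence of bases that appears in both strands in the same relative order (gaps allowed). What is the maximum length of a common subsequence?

Taking G [1,2], then G [2,4], then G [4,5], then A [5,7] gives a common subsequence of length 4. The LCS DP gives dp[8][7] = 4, so this is optimal.

4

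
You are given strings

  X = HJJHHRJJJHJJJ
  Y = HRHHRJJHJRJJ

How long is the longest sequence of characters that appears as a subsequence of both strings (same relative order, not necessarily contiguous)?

Pick H at X[1]=Y[1], then H at X[4]=Y[3], then H at X[5]=Y[4], then R at X[6]=Y[5], then J at X[8]=Y[6], then J at X[9]=Y[7], then H at X[10]=Y[8], then J at X[11]=Y[9], then J at X[12]=Y[11], then J at X[13]=Y[12]; all 10 characters appear in both, in order. dp[13][12] = 10 confirms this is the maximum.

10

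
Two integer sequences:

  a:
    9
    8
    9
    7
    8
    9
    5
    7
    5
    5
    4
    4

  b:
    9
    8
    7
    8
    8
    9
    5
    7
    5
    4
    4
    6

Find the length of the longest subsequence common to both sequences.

10

Let dp[i][j] be the LCS length of the first i values of a and the first j values of b. dp[i][j] = dp[i-1][j-1]+1 when the i-th and j-th values match, else max(dp[i-1][j], dp[i][j-1]).
    ·  9  8  7  8  8  9  5  7  5  4  4  6
 ·  0  0  0  0  0  0  0  0  0  0  0  0  0
 9  0  1  1  1  1  1  1  1  1  1  1  1  1
 8  0  1  2  2  2  2  2  2  2  2  2  2  2
 9  0  1  2  2  2  2  3  3  3  3  3  3  3
 7  0  1  2  3  3  3  3  3  4  4  4  4  4
 8  0  1  2  3  4  4  4  4  4  4  4  4  4
 9  0  1  2  3  4  4  5  5  5  5  5  5  5
 5  0  1  2  3  4  4  5  6  6  6  6  6  6
 7  0  1  2  3  4  4  5  6  7  7  7  7  7
 5  0  1  2  3  4  4  5  6  7  8  8  8  8
 5  0  1  2  3  4  4  5  6  7  8  8  8  8
 4  0  1  2  3  4  4  5  6  7  8  9  9  9
 4  0  1  2  3  4  4  5  6  7  8  9 10 10
dp[12][12] = 10. One LCS (by backtracking along matches): 9, 8, 7, 8, 9, 5, 7, 5, 4, 4.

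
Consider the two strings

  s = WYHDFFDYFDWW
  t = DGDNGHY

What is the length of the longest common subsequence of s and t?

Pick D (s #4, t #1), then D (s #7, t #3), then Y (s #8, t #7); all 3 characters appear in both, in order. The LCS DP gives dp[12][7] = 3, so this is optimal.

3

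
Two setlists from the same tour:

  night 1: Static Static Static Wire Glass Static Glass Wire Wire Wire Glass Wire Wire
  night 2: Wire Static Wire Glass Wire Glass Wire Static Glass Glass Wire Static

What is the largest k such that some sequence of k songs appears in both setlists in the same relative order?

7

Pick Static at night 1[1]=night 2[2], Wire at night 1[4]=night 2[5], Glass at night 1[5]=night 2[6], Static at night 1[6]=night 2[8], Glass at night 1[7]=night 2[9], Glass at night 1[11]=night 2[10], Wire at night 1[12]=night 2[11]; all 7 songs appear in both, in order. dp[13][12] = 7 confirms this is the maximum.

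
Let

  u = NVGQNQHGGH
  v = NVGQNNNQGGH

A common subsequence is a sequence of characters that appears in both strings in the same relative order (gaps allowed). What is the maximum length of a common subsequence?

Pick N at u[1]=v[1], V at u[2]=v[2], G at u[3]=v[3], Q at u[4]=v[4], N at u[5]=v[7], Q at u[6]=v[8], G at u[8]=v[9], G at u[9]=v[10], H at u[10]=v[11]; all 9 characters appear in both, in order. dp[10][11] = 9 confirms this is the maximum.

9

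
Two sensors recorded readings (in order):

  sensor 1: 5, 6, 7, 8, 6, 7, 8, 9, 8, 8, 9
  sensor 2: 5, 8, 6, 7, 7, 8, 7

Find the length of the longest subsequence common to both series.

Let dp[i][j] be the LCS length of the first i values of sensor 1 and the first j values of sensor 2. dp[i][j] = dp[i-1][j-1]+1 when the i-th and j-th values match, else max(dp[i-1][j], dp[i][j-1]).
    ·  5  8  6  7  7  8  7
 ·  0  0  0  0  0  0  0  0
 5  0  1  1  1  1  1  1  1
 6  0  1  1  2  2  2  2  2
 7  0  1  1  2  3  3  3  3
 8  0  1  2  2  3  3  4  4
 6  0  1  2  3  3  3  4  4
 7  0  1  2  3  4  4  4  5
 8  0  1  2  3  4  4  5  5
 9  0  1  2  3  4  4  5  5
 8  0  1  2  3  4  4  5  5
 8  0  1  2  3  4  4  5  5
 9  0  1  2  3  4  4  5  5
dp[11][7] = 5. One LCS (by backtracking along matches): 5, 6, 7, 8, 7.

5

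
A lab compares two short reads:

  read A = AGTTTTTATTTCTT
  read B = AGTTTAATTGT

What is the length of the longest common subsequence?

9

Taking A at read A[1]=read B[1]; then G at read A[2]=read B[2]; then T at read A[3]=read B[3]; then T at read A[4]=read B[4]; then T at read A[5]=read B[5]; then A at read A[8]=read B[7]; then T at read A[9]=read B[8]; then T at read A[10]=read B[9]; then T at read A[14]=read B[11] gives a common subsequence of length 9. Since dp[14][11] = 9, nothing longer is possible.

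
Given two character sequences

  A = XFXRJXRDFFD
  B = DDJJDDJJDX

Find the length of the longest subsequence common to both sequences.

3

Match J at A[5]=B[4] → D at A[8]=B[6] → D at A[11]=B[9] — 3 characters in the same relative order in both. Since dp[11][10] = 3, nothing longer is possible.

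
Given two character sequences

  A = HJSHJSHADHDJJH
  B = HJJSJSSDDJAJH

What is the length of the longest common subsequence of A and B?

10

Match H at A[1]=B[1]; then J at A[2]=B[3]; then S at A[3]=B[4]; then J at A[5]=B[5]; then S at A[6]=B[7]; then D at A[9]=B[8]; then D at A[11]=B[9]; then J at A[12]=B[10]; then J at A[13]=B[12]; then H at A[14]=B[13] — 10 characters in the same relative order in both. Since dp[14][13] = 10, nothing longer is possible.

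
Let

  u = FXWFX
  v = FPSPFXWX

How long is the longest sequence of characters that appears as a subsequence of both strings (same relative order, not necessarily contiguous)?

Let dp[i][j] be the LCS length of the first i characters of u and the first j characters of v. dp[i][j] = dp[i-1][j-1]+1 when the i-th and j-th characters match, else max(dp[i-1][j], dp[i][j-1]).
    ·  F  P  S  P  F  X  W  X
 ·  0  0  0  0  0  0  0  0  0
 F  0  1  1  1  1  1  1  1  1
 X  0  1  1  1  1  1  2  2  2
 W  0  1  1  1  1  1  2  3  3
 F  0  1  1  1  1  2  2  3  3
 X  0  1  1  1  1  2  3  3  4
dp[5][8] = 4. One LCS (by backtracking along matches): FXWX.

4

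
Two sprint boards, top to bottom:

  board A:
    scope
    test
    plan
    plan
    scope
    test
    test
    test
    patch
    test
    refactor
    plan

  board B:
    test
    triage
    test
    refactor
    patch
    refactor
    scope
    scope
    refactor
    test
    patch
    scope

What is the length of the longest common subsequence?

4

Taking scope at board A[1]=board B[7], then scope at board A[5]=board B[8], then test at board A[8]=board B[10], then patch at board A[9]=board B[11] gives a common subsequence of length 4. dp[12][12] = 4 confirms this is the maximum.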